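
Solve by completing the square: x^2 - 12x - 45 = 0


Start: x^2 - 12x - 45 = 0
Move constant: x^2 - 12x = 45
Half of -12 is -6, squared is 36
Add 36 to both sides: x^2 - 12x + 36 = 81
(x - 6)^2 = 81
x - 6 = ±9
x = 6 + 9 = 15 or x = 6 - 9 = -3

x = -3, x = 15


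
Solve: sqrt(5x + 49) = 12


Square both sides: 5x + 49 = 12^2 = 144
5x = 144 - 49 = 95
x = 19
Check: sqrt(5*19 + 49) = sqrt(144) = 12 ✓

x = 19


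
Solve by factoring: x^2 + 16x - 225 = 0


We need two numbers that multiply to -225 and add to 16.
Those numbers are -9 and 25 (since (-9) * 25 = -225 and (-9) + 25 = 16).
So x^2 + 16x - 225 = (x - 9)(x + 25) = 0
Setting each factor to zero: x = 9 or x = -25

x = -25, x = 9


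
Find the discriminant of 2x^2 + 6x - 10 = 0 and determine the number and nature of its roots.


For ax^2 + bx + c = 0, discriminant D = b^2 - 4ac
Here a = 2, b = 6, c = -10
D = (6)^2 - 4(2)(-10) = 36 + 80 = 116

D = 116 > 0 but not a perfect square
The equation has 2 distinct real irrational roots.

Discriminant = 116, 2 distinct real irrational roots


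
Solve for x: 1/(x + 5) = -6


Multiply both sides by (x + 5): 1 = -6(x + 5)
Distribute: 1 = -6x - 30
-6x = 1 + 30 = 31
x = -31/6

x = -31/6


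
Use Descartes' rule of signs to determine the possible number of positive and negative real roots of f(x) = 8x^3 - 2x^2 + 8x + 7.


Descartes' rule of signs:

For positive roots, count sign changes in f(x) = 8x^3 - 2x^2 + 8x + 7:
Signs of coefficients: +, -, +, +
Number of sign changes: 2
Possible positive real roots: 2, 0

For negative roots, examine f(-x) = -8x^3 - 2x^2 - 8x + 7:
Signs of coefficients: -, -, -, +
Number of sign changes: 1
Possible negative real roots: 1

Positive roots: 2 or 0; Negative roots: 1


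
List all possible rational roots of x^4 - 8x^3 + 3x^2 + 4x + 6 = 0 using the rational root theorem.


Rational root theorem: possible roots are ±p/q where:
  p divides the constant term (6): p ∈ {1, 2, 3, 6}
  q divides the leading coefficient (1): q ∈ {1}

All possible rational roots: -6, -3, -2, -1, 1, 2, 3, 6

-6, -3, -2, -1, 1, 2, 3, 6


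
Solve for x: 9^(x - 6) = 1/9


Express both sides with the same base.
1/9 = 9^(-1)
Since the bases match, equate exponents: x - 6 = -1
So x = -1 - (-6) = 5

x = 5


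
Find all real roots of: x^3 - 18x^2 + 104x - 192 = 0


Let p(x) = x^3 - 18x^2 + 104x - 192. By the rational root theorem (leading coefficient 1), any rational root is an integer divisor of 192: try ±1, ±2, ... in turn.
Test x = 1: value = -105 ≠ 0.
Test x = -1: value = -315 ≠ 0.
Test x = 2: value = -48 ≠ 0.
Test x = -2: value = -480 ≠ 0.
Test x = 3: value = -15 ≠ 0.
Test x = -3: value = -693 ≠ 0.
Test x = 4: value = 0 ✓, so (x - 4) is a factor.
Synthetic division by (x - 4): bring down 1; 1(4) - 18 = -14; (-14)(4) + 104 = 48; 48(4) - 192 = 0 → quotient x^2 - 14x + 48, remainder 0.
Solve the quadratic x^2 - 14x + 48 = 0: discriminant = (-14)^2 - 4(1)(48) = 196 - 192 = 4.
sqrt(4) = 2, so x = (14 ± 2)/2: x = 8 or x = 6.

x = 4, x = 6, x = 8


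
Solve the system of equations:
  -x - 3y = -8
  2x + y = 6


Using Cramer's rule:
Determinant D = (-1)(1) - (2)(-3) = -1 + 6 = 5
Dx = (-8)(1) - (6)(-3) = -8 + 18 = 10
Dy = (-1)(6) - (2)(-8) = -6 + 16 = 10
x = Dx/D = 10/5 = 2
y = Dy/D = 10/5 = 2

x = 2, y = 2


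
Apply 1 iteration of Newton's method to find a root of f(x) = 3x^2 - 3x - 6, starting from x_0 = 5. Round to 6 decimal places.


Newton's method: x_(n+1) = x_n - f(x_n)/f'(x_n)
f(x) = 3x^2 - 3x - 6
f'(x) = 6x - 3

Iteration 1:
  f(5.000000) = 54.000000
  f'(5.000000) = 27.000000
  x_1 = 5.000000 - (54.000000)/(27.000000) = 3.000000

x_1 = 3.000000


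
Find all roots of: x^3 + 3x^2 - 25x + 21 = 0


Let p(x) = x^3 + 3x^2 - 25x + 21. By the rational root theorem (leading coefficient 1), any rational root is an integer divisor of 21: try ±1, ±2, ... in turn.
Test x = 1: value = 0 ✓, so (x - 1) is a factor.
Synthetic division by (x - 1): bring down 1; 1(1) + 3 = 4; 4(1) - 25 = -21; (-21)(1) + 21 = 0 → quotient x^2 + 4x - 21, remainder 0.
Solve the quadratic x^2 + 4x - 21 = 0: discriminant = 4^2 - 4(1)(-21) = 16 + 84 = 100.
sqrt(100) = 10, so x = (-4 ± 10)/2: x = 3 or x = -7.
Collecting all roots found:

x = -7, x = 1, x = 3


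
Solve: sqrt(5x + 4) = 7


Square both sides: 5x + 4 = 7^2 = 49
5x = 49 - 4 = 45
x = 9
Check: sqrt(5*9 + 4) = sqrt(49) = 7 ✓

x = 9


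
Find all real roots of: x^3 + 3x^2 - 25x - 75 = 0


Let p(x) = x^3 + 3x^2 - 25x - 75. By the rational root theorem (leading coefficient 1), any rational root is an integer divisor of 75: try ±1, ±2, ... in turn.
Test x = 1: value = -96 ≠ 0.
Test x = -1: value = -48 ≠ 0.
Test x = 3: value = -96 ≠ 0.
Test x = -3: value = 0 ✓, so (x + 3) is a factor.
Synthetic division by (x + 3): bring down 1; 1(-3) + 3 = 0; 0(-3) - 25 = -25; (-25)(-3) - 75 = 0 → quotient x^2 - 25, remainder 0.
Solve the quadratic x^2 - 25 = 0: discriminant = 0^2 - 4(1)(-25) = 0 + 100 = 100.
sqrt(100) = 10, so x = (0 ± 10)/2: x = 5 or x = -5.

x = -5, x = -3, x = 5


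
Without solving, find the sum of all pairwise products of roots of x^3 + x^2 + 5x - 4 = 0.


By Vieta's formulas for x^3 + bx^2 + cx + d = 0:
  r1 + r2 + r3 = -b/a = -1
  r1*r2 + r1*r3 + r2*r3 = c/a = 5
  r1*r2*r3 = -d/a = 4


Sum of pairwise products = 5


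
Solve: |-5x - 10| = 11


An absolute value equation |expr| = 11 gives two cases:
Case 1: -5x - 10 = 11
  -5x = 21, so x = -21/5
Case 2: -5x - 10 = -11
  -5x = -1, so x = 1/5

x = -21/5, x = 1/5


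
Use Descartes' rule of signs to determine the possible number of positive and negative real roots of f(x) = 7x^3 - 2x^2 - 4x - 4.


Descartes' rule of signs:

For positive roots, count sign changes in f(x) = 7x^3 - 2x^2 - 4x - 4:
Signs of coefficients: +, -, -, -
Number of sign changes: 1
Possible positive real roots: 1

For negative roots, examine f(-x) = -7x^3 - 2x^2 + 4x - 4:
Signs of coefficients: -, -, +, -
Number of sign changes: 2
Possible negative real roots: 2, 0

Positive roots: 1; Negative roots: 2 or 0


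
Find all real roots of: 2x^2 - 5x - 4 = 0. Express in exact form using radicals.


Using the quadratic formula: x = (-b ± sqrt(b^2 - 4ac)) / (2a)
Here a = 2, b = -5, c = -4
Discriminant = b^2 - 4ac = (-5)^2 - 4(2)(-4) = 25 + 32 = 57
Since discriminant = 57 > 0, there are two real roots.
x = (5 ± sqrt(57)) / 4
Numerically: x ≈ 3.1375 or x ≈ -0.6375

x = (5 + sqrt(57)) / 4 or x = (5 - sqrt(57)) / 4


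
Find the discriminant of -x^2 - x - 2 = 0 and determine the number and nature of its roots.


For ax^2 + bx + c = 0, discriminant D = b^2 - 4ac
Here a = -1, b = -1, c = -2
D = (-1)^2 - 4(-1)(-2) = 1 - 8 = -7

D = -7 < 0
The equation has no real roots (2 complex conjugate roots).

Discriminant = -7, no real roots (2 complex conjugate roots)


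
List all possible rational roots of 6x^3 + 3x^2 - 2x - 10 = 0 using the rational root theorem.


Rational root theorem: possible roots are ±p/q where:
  p divides the constant term (-10): p ∈ {1, 2, 5, 10}
  q divides the leading coefficient (6): q ∈ {1, 2, 3, 6}

All possible rational roots: -10, -5, -10/3, -5/2, -2, -5/3, -1, -5/6, -2/3, -1/2, -1/3, -1/6, 1/6, 1/3, 1/2, 2/3, 5/6, 1, 5/3, 2, 5/2, 10/3, 5, 10

-10, -5, -10/3, -5/2, -2, -5/3, -1, -5/6, -2/3, -1/2, -1/3, -1/6, 1/6, 1/3, 1/2, 2/3, 5/6, 1, 5/3, 2, 5/2, 10/3, 5, 10


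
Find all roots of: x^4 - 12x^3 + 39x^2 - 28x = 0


The constant term is 0, so x = 0 is a root. Factor out x:
  x^3 - 12x^2 + 39x - 28 = 0
Let p(x) = x^3 - 12x^2 + 39x - 28. By the rational root theorem (leading coefficient 1), any rational root is an integer divisor of 28: try ±1, ±2, ... in turn.
Test x = 1: value = 0 ✓, so (x - 1) is a factor.
Synthetic division by (x - 1): bring down 1; 1(1) - 12 = -11; (-11)(1) + 39 = 28; 28(1) - 28 = 0 → quotient x^2 - 11x + 28, remainder 0.
Solve the quadratic x^2 - 11x + 28 = 0: discriminant = (-11)^2 - 4(1)(28) = 121 - 112 = 9.
sqrt(9) = 3, so x = (11 ± 3)/2: x = 7 or x = 4.
Collecting all roots found:

x = 0, x = 1, x = 4, x = 7


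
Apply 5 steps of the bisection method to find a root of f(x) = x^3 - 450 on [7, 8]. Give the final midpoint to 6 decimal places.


f(x) = x^3 - 450
f(7) = -107 < 0
f(8) = 62 > 0

Step 1: midpoint = (7.000000 + 8.000000)/2 = 7.500000
  f(7.500000) = -28.125000
  f(mid) < 0, so root is in [7.500000, 8.000000]

Step 2: midpoint = (7.500000 + 8.000000)/2 = 7.750000
  f(7.750000) = 15.484375
  f(mid) > 0, so root is in [7.500000, 7.750000]

Step 3: midpoint = (7.500000 + 7.750000)/2 = 7.625000
  f(7.625000) = -6.677734
  f(mid) < 0, so root is in [7.625000, 7.750000]

Step 4: midpoint = (7.625000 + 7.750000)/2 = 7.687500
  f(7.687500) = 4.313232
  f(mid) > 0, so root is in [7.625000, 7.687500]

Step 5: midpoint = (7.625000 + 7.687500)/2 = 7.656250
  f(7.656250) = -1.204681
  f(mid) < 0, so root is in [7.656250, 7.687500]

midpoint = 7.656250


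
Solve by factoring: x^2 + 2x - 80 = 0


We need two numbers that multiply to -80 and add to 2.
Those numbers are -8 and 10 (since (-8) * 10 = -80 and (-8) + 10 = 2).
So x^2 + 2x - 80 = (x - 8)(x + 10) = 0
Setting each factor to zero: x = 8 or x = -10

x = -10, x = 8


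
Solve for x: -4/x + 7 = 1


Subtract 7 from both sides: -4/x = -6
Multiply both sides by x: -4 = -6 * x
Divide by -6: x = 2/3

x = 2/3


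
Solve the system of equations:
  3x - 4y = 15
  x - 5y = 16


Using Cramer's rule:
Determinant D = (3)(-5) - (1)(-4) = -15 + 4 = -11
Dx = (15)(-5) - (16)(-4) = -75 + 64 = -11
Dy = (3)(16) - (1)(15) = 48 - 15 = 33
x = Dx/D = -11/-11 = 1
y = Dy/D = 33/-11 = -3

x = 1, y = -3


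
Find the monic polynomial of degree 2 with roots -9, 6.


A monic polynomial with roots -9, 6 is:
p(x) = (x + 9)(x - 6)
After multiplying by (x + 9): x + 9
After multiplying by (x - 6): x^2 + 3x - 54

x^2 + 3x - 54


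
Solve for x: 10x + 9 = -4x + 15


Starting with: 10x + 9 = -4x + 15
Move all x terms to left: (10 + 4)x = 15 - 9
Simplify: 14x = 6
Divide both sides by 14: x = 3/7

x = 3/7


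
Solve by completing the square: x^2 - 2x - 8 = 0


Start: x^2 - 2x - 8 = 0
Move constant: x^2 - 2x = 8
Half of -2 is -1, squared is 1
Add 1 to both sides: x^2 - 2x + 1 = 9
(x - 1)^2 = 9
x - 1 = ±3
x = 1 + 3 = 4 or x = 1 - 3 = -2

x = -2, x = 4


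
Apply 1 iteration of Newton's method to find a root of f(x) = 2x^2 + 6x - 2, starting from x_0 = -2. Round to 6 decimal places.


Newton's method: x_(n+1) = x_n - f(x_n)/f'(x_n)
f(x) = 2x^2 + 6x - 2
f'(x) = 4x + 6

Iteration 1:
  f(-2.000000) = -6.000000
  f'(-2.000000) = -2.000000
  x_1 = -2.000000 - (-6.000000)/(-2.000000) = -5.000000

x_1 = -5.000000


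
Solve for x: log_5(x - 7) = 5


Convert to exponential form: x - 7 = 5^5 = 3125
x = 3125 + 7 = 3132
Check: log_5(3132 - 7) = log_5(3125) = log_5(3125) = 5 ✓

x = 3132


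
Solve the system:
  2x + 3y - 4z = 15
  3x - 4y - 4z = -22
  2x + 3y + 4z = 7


Using Cramer's rule. Expand each determinant along the first row.
D  = 2*[(-4)*4 - (-4)*3] - 3*[3*4 - (-4)*2] + (-4)*[3*3 - (-4)*2]
  = 2*(-4) - 3*(20) + (-4)*(17) = -136
Dx = 15*[(-4)*4 - (-4)*3] - 3*[(-22)*4 - (-4)*7] + (-4)*[(-22)*3 - (-4)*7]
  = 15*(-4) - 3*(-60) + (-4)*(-38) = 272
Dy = 2*[(-22)*4 - (-4)*7] - 15*[3*4 - (-4)*2] + (-4)*[3*7 - (-22)*2]
  = 2*(-60) - 15*(20) + (-4)*(65) = -680
Dz = 2*[(-4)*7 - (-22)*3] - 3*[3*7 - (-22)*2] + 15*[3*3 - (-4)*2]
  = 2*(38) - 3*(65) + 15*(17) = 136
x = Dx/D = 272/-136 = -2, y = Dy/D = -680/-136 = 5, z = Dz/D = 136/-136 = -1
Check eq1: (2)(-2) + (3)(5) + (-4)(-1) = 15 = 15 ✓
Check eq2: (3)(-2) + (-4)(5) + (-4)(-1) = -22 = -22 ✓
Check eq3: (2)(-2) + (3)(5) + (4)(-1) = 7 = 7 ✓

x = -2, y = 5, z = -1


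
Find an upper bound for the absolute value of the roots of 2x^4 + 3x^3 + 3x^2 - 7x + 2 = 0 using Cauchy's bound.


Cauchy's bound: all roots r satisfy |r| <= 1 + max(|a_i/a_n|) for i = 0,...,n-1
where a_n is the leading coefficient.

Coefficients: [2, 3, 3, -7, 2]
Leading coefficient a_n = 2
Ratios |a_i/a_n|: 3/2, 3/2, 7/2, 1
Maximum ratio: 7/2
Cauchy's bound: |r| <= 1 + 7/2 = 9/2

Upper bound = 9/2


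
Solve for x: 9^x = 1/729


Express both sides with the same base.
1/729 = 9^(-3)
Since the bases match: x = -3

x = -3


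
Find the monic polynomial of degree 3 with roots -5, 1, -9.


A monic polynomial with roots -5, 1, -9 is:
p(x) = (x + 5)(x - 1)(x + 9)
After multiplying by (x + 5): x + 5
After multiplying by (x - 1): x^2 + 4x - 5
After multiplying by (x + 9): x^3 + 13x^2 + 31x - 45

x^3 + 13x^2 + 31x - 45


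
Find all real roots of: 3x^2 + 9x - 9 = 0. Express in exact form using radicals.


Using the quadratic formula: x = (-b ± sqrt(b^2 - 4ac)) / (2a)
Here a = 3, b = 9, c = -9
Discriminant = b^2 - 4ac = 9^2 - 4(3)(-9) = 81 + 108 = 189
Since discriminant = 189 > 0, there are two real roots.
x = (-9 ± 3*sqrt(21)) / 6
Simplifying: x = (-3 ± sqrt(21)) / 2
Numerically: x ≈ 0.7913 or x ≈ -3.7913

x = (-3 + sqrt(21)) / 2 or x = (-3 - sqrt(21)) / 2


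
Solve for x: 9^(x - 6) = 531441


Express both sides with the same base.
531441 = 9^6
Since the bases match, equate exponents: x - 6 = 6
So x = 6 - (-6) = 12

x = 12


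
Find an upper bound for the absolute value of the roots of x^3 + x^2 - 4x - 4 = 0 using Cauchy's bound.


Cauchy's bound: all roots r satisfy |r| <= 1 + max(|a_i/a_n|) for i = 0,...,n-1
where a_n is the leading coefficient.

Coefficients: [1, 1, -4, -4]
Leading coefficient a_n = 1
Ratios |a_i/a_n|: 1, 4, 4
Maximum ratio: 4
Cauchy's bound: |r| <= 1 + 4 = 5

Upper bound = 5


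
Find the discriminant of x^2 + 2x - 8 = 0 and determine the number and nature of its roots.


For ax^2 + bx + c = 0, discriminant D = b^2 - 4ac
Here a = 1, b = 2, c = -8
D = (2)^2 - 4(1)(-8) = 4 + 32 = 36

D = 36 > 0 and is a perfect square (sqrt = 6)
The equation has 2 distinct real rational roots.

Discriminant = 36, 2 distinct real rational roots


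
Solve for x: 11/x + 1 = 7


Subtract 1 from both sides: 11/x = 6
Multiply both sides by x: 11 = 6 * x
Divide by 6: x = 11/6

x = 11/6


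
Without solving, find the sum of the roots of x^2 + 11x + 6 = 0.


By Vieta's formulas for ax^2 + bx + c = 0:
  Sum of roots = -b/a
  Product of roots = c/a

Here a = 1, b = 11, c = 6
Sum = -(11)/1 = -11
Product = 6/1 = 6

Sum = -11


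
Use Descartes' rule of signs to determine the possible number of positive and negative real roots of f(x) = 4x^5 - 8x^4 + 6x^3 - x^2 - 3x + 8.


Descartes' rule of signs:

For positive roots, count sign changes in f(x) = 4x^5 - 8x^4 + 6x^3 - x^2 - 3x + 8:
Signs of coefficients: +, -, +, -, -, +
Number of sign changes: 4
Possible positive real roots: 4, 2, 0

For negative roots, examine f(-x) = -4x^5 - 8x^4 - 6x^3 - x^2 + 3x + 8:
Signs of coefficients: -, -, -, -, +, +
Number of sign changes: 1
Possible negative real roots: 1

Positive roots: 4 or 2 or 0; Negative roots: 1


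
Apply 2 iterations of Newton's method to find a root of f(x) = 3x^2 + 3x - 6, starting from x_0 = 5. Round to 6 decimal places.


Newton's method: x_(n+1) = x_n - f(x_n)/f'(x_n)
f(x) = 3x^2 + 3x - 6
f'(x) = 6x + 3

Iteration 1:
  f(5.000000) = 84.000000
  f'(5.000000) = 33.000000
  x_1 = 5.000000 - (84.000000)/(33.000000) = 2.454545

Iteration 2:
  f(2.454545) = 19.438017
  f'(2.454545) = 17.727273
  x_2 = 2.454545 - (19.438017)/(17.727273) = 1.358042

x_2 = 1.358042


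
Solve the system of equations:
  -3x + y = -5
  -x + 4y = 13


Using Cramer's rule:
Determinant D = (-3)(4) - (-1)(1) = -12 + 1 = -11
Dx = (-5)(4) - (13)(1) = -20 - 13 = -33
Dy = (-3)(13) - (-1)(-5) = -39 - 5 = -44
x = Dx/D = -33/-11 = 3
y = Dy/D = -44/-11 = 4

x = 3, y = 4


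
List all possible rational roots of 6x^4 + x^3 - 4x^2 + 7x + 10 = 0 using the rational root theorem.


Rational root theorem: possible roots are ±p/q where:
  p divides the constant term (10): p ∈ {1, 2, 5, 10}
  q divides the leading coefficient (6): q ∈ {1, 2, 3, 6}

All possible rational roots: -10, -5, -10/3, -5/2, -2, -5/3, -1, -5/6, -2/3, -1/2, -1/3, -1/6, 1/6, 1/3, 1/2, 2/3, 5/6, 1, 5/3, 2, 5/2, 10/3, 5, 10

-10, -5, -10/3, -5/2, -2, -5/3, -1, -5/6, -2/3, -1/2, -1/3, -1/6, 1/6, 1/3, 1/2, 2/3, 5/6, 1, 5/3, 2, 5/2, 10/3, 5, 10


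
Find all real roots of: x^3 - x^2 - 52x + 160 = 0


Let p(x) = x^3 - x^2 - 52x + 160. By the rational root theorem (leading coefficient 1), any rational root is an integer divisor of 160: try ±1, ±2, ... in turn.
Test x = 1: value = 108 ≠ 0.
Test x = -1: value = 210 ≠ 0.
Test x = 2: value = 60 ≠ 0.
Test x = -2: value = 252 ≠ 0.
Test x = 4: value = 0 ✓, so (x - 4) is a factor.
Synthetic division by (x - 4): bring down 1; 1(4) - 1 = 3; 3(4) - 52 = -40; (-40)(4) + 160 = 0 → quotient x^2 + 3x - 40, remainder 0.
Solve the quadratic x^2 + 3x - 40 = 0: discriminant = 3^2 - 4(1)(-40) = 9 + 160 = 169.
sqrt(169) = 13, so x = (-3 ± 13)/2: x = 5 or x = -8.

x = -8, x = 4, x = 5


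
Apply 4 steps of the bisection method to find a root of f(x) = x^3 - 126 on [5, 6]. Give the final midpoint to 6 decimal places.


f(x) = x^3 - 126
f(5) = -1 < 0
f(6) = 90 > 0

Step 1: midpoint = (5.000000 + 6.000000)/2 = 5.500000
  f(5.500000) = 40.375000
  f(mid) > 0, so root is in [5.000000, 5.500000]

Step 2: midpoint = (5.000000 + 5.500000)/2 = 5.250000
  f(5.250000) = 18.703125
  f(mid) > 0, so root is in [5.000000, 5.250000]

Step 3: midpoint = (5.000000 + 5.250000)/2 = 5.125000
  f(5.125000) = 8.611328
  f(mid) > 0, so root is in [5.000000, 5.125000]

Step 4: midpoint = (5.000000 + 5.125000)/2 = 5.062500
  f(5.062500) = 3.746338
  f(mid) > 0, so root is in [5.000000, 5.062500]

midpoint = 5.062500


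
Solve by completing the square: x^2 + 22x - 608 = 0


Start: x^2 + 22x - 608 = 0
Move constant: x^2 + 22x = 608
Half of 22 is 11, squared is 121
Add 121 to both sides: x^2 + 22x + 121 = 729
(x + 11)^2 = 729
x + 11 = ±27
x = -11 + 27 = 16 or x = -11 - 27 = -38

x = -38, x = 16


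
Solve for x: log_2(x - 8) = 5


Convert to exponential form: x - 8 = 2^5 = 32
x = 32 + 8 = 40
Check: log_2(40 - 8) = log_2(32) = log_2(32) = 5 ✓

x = 40


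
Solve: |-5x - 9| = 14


An absolute value equation |expr| = 14 gives two cases:
Case 1: -5x - 9 = 14
  -5x = 23, so x = -23/5
Case 2: -5x - 9 = -14
  -5x = -5, so x = 1

x = -23/5, x = 1


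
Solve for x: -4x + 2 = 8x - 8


Starting with: -4x + 2 = 8x - 8
Move all x terms to left: (-4 - 8)x = -8 - 2
Simplify: -12x = -10
Divide both sides by -12: x = 5/6

x = 5/6


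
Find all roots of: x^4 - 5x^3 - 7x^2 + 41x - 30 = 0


Let p(x) = x^4 - 5x^3 - 7x^2 + 41x - 30. By the rational root theorem (leading coefficient 1), any rational root is an integer divisor of 30: try ±1, ±2, ... in turn.
Test x = 1: value = 0 ✓, so (x - 1) is a factor.
Synthetic division by (x - 1): bring down 1; 1(1) - 5 = -4; (-4)(1) - 7 = -11; (-11)(1) + 41 = 30; 30(1) - 30 = 0 → quotient x^3 - 4x^2 - 11x + 30, remainder 0.
Continue with the quotient x^3 - 4x^2 - 11x + 30 (candidates must divide 30; re-test x = 1 first in case it repeats).
Test x = 1: value = 16 ≠ 0.
Test x = -1: value = 36 ≠ 0.
Test x = 2: value = 0 ✓, so (x - 2) is a factor.
Synthetic division by (x - 2): bring down 1; 1(2) - 4 = -2; (-2)(2) - 11 = -15; (-15)(2) + 30 = 0 → quotient x^2 - 2x - 15, remainder 0.
Solve the quadratic x^2 - 2x - 15 = 0: discriminant = (-2)^2 - 4(1)(-15) = 4 + 60 = 64.
sqrt(64) = 8, so x = (2 ± 8)/2: x = 5 or x = -3.
Collecting all roots found:

x = -3, x = 1, x = 2, x = 5


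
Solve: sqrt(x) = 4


Square both sides: x = 4^2 = 16
x = 16 - 0 = 16
x = 16
Check: sqrt(1*16 + 0) = sqrt(16) = 4 ✓

x = 16


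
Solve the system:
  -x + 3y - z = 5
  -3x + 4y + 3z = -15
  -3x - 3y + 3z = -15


Using Cramer's rule. Expand each determinant along the first row.
D  = (-1)*[4*3 - 3*(-3)] - 3*[(-3)*3 - 3*(-3)] + (-1)*[(-3)*(-3) - 4*(-3)]
  = (-1)*(21) - 3*(0) + (-1)*(21) = -42
Dx = 5*[4*3 - 3*(-3)] - 3*[(-15)*3 - 3*(-15)] + (-1)*[(-15)*(-3) - 4*(-15)]
  = 5*(21) - 3*(0) + (-1)*(105) = 0
Dy = (-1)*[(-15)*3 - 3*(-15)] - 5*[(-3)*3 - 3*(-3)] + (-1)*[(-3)*(-15) - (-15)*(-3)]
  = (-1)*(0) - 5*(0) + (-1)*(0) = 0
Dz = (-1)*[4*(-15) - (-15)*(-3)] - 3*[(-3)*(-15) - (-15)*(-3)] + 5*[(-3)*(-3) - 4*(-3)]
  = (-1)*(-105) - 3*(0) + 5*(21) = 210
x = Dx/D = 0/-42 = 0, y = Dy/D = 0/-42 = 0, z = Dz/D = 210/-42 = -5
Check eq1: (-1)(0) + (3)(0) + (-1)(-5) = 5 = 5 ✓
Check eq2: (-3)(0) + (4)(0) + (3)(-5) = -15 = -15 ✓
Check eq3: (-3)(0) + (-3)(0) + (3)(-5) = -15 = -15 ✓

x = 0, y = 0, z = -5


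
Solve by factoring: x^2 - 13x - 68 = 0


We need two numbers that multiply to -68 and add to -13.
Those numbers are -17 and 4 (since (-17) * 4 = -68 and (-17) + 4 = -13).
So x^2 - 13x - 68 = (x - 17)(x + 4) = 0
Setting each factor to zero: x = 17 or x = -4

x = -4, x = 17


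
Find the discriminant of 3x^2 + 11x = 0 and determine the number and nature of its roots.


For ax^2 + bx + c = 0, discriminant D = b^2 - 4ac
Here a = 3, b = 11, c = 0
D = (11)^2 - 4(3)(0) = 121 - 0 = 121

D = 121 > 0 and is a perfect square (sqrt = 11)
The equation has 2 distinct real rational roots.

Discriminant = 121, 2 distinct real rational roots


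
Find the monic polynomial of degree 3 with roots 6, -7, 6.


A monic polynomial with roots 6, -7, 6 is:
p(x) = (x - 6)(x + 7)(x - 6)
After multiplying by (x - 6): x - 6
After multiplying by (x + 7): x^2 + x - 42
After multiplying by (x - 6): x^3 - 5x^2 - 48x + 252

x^3 - 5x^2 - 48x + 252


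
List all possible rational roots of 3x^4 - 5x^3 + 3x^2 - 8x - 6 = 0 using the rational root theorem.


Rational root theorem: possible roots are ±p/q where:
  p divides the constant term (-6): p ∈ {1, 2, 3, 6}
  q divides the leading coefficient (3): q ∈ {1, 3}

All possible rational roots: -6, -3, -2, -1, -2/3, -1/3, 1/3, 2/3, 1, 2, 3, 6

-6, -3, -2, -1, -2/3, -1/3, 1/3, 2/3, 1, 2, 3, 6


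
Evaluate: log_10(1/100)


We need the exponent such that 10^? = 1/100
10^(-2) = 1/10^2 = 1/100
Therefore log_10(1/100) = -2

-2


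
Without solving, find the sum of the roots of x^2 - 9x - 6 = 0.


By Vieta's formulas for ax^2 + bx + c = 0:
  Sum of roots = -b/a
  Product of roots = c/a

Here a = 1, b = -9, c = -6
Sum = -(-9)/1 = 9
Product = -6/1 = -6

Sum = 9


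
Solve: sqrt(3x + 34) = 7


Square both sides: 3x + 34 = 7^2 = 49
3x = 49 - 34 = 15
x = 5
Check: sqrt(3*5 + 34) = sqrt(49) = 7 ✓

x = 5


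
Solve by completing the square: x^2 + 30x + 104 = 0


Start: x^2 + 30x + 104 = 0
Move constant: x^2 + 30x = -104
Half of 30 is 15, squared is 225
Add 225 to both sides: x^2 + 30x + 225 = 121
(x + 15)^2 = 121
x + 15 = ±11
x = -15 + 11 = -4 or x = -15 - 11 = -26

x = -26, x = -4


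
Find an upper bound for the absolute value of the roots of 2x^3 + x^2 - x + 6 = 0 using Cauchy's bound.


Cauchy's bound: all roots r satisfy |r| <= 1 + max(|a_i/a_n|) for i = 0,...,n-1
where a_n is the leading coefficient.

Coefficients: [2, 1, -1, 6]
Leading coefficient a_n = 2
Ratios |a_i/a_n|: 1/2, 1/2, 3
Maximum ratio: 3
Cauchy's bound: |r| <= 1 + 3 = 4

Upper bound = 4


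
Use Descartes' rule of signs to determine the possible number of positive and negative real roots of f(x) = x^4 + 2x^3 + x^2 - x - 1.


Descartes' rule of signs:

For positive roots, count sign changes in f(x) = x^4 + 2x^3 + x^2 - x - 1:
Signs of coefficients: +, +, +, -, -
Number of sign changes: 1
Possible positive real roots: 1

For negative roots, examine f(-x) = x^4 - 2x^3 + x^2 + x - 1:
Signs of coefficients: +, -, +, +, -
Number of sign changes: 3
Possible negative real roots: 3, 1

Positive roots: 1; Negative roots: 3 or 1


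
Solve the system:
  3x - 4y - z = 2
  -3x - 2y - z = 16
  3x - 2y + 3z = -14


Using Cramer's rule. Expand each determinant along the first row.
D  = 3*[(-2)*3 - (-1)*(-2)] - (-4)*[(-3)*3 - (-1)*3] + (-1)*[(-3)*(-2) - (-2)*3]
  = 3*(-8) - (-4)*(-6) + (-1)*(12) = -60
Dx = 2*[(-2)*3 - (-1)*(-2)] - (-4)*[16*3 - (-1)*(-14)] + (-1)*[16*(-2) - (-2)*(-14)]
  = 2*(-8) - (-4)*(34) + (-1)*(-60) = 180
Dy = 3*[16*3 - (-1)*(-14)] - 2*[(-3)*3 - (-1)*3] + (-1)*[(-3)*(-14) - 16*3]
  = 3*(34) - 2*(-6) + (-1)*(-6) = 120
Dz = 3*[(-2)*(-14) - 16*(-2)] - (-4)*[(-3)*(-14) - 16*3] + 2*[(-3)*(-2) - (-2)*3]
  = 3*(60) - (-4)*(-6) + 2*(12) = 180
x = Dx/D = 180/-60 = -3, y = Dy/D = 120/-60 = -2, z = Dz/D = 180/-60 = -3
Check eq1: (3)(-3) + (-4)(-2) + (-1)(-3) = 2 = 2 ✓
Check eq2: (-3)(-3) + (-2)(-2) + (-1)(-3) = 16 = 16 ✓
Check eq3: (3)(-3) + (-2)(-2) + (3)(-3) = -14 = -14 ✓

x = -3, y = -2, z = -3


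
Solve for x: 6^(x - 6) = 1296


Express both sides with the same base.
1296 = 6^4
Since the bases match, equate exponents: x - 6 = 4
So x = 4 - (-6) = 10

x = 10


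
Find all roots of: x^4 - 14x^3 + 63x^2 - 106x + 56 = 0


Let p(x) = x^4 - 14x^3 + 63x^2 - 106x + 56. By the rational root theorem (leading coefficient 1), any rational root is an integer divisor of 56: try ±1, ±2, ... in turn.
Test x = 1: value = 0 ✓, so (x - 1) is a factor.
Synthetic division by (x - 1): bring down 1; 1(1) - 14 = -13; (-13)(1) + 63 = 50; 50(1) - 106 = -56; (-56)(1) + 56 = 0 → quotient x^3 - 13x^2 + 50x - 56, remainder 0.
Continue with the quotient x^3 - 13x^2 + 50x - 56 (candidates must divide 56; re-test x = 1 first in case it repeats).
Test x = 1: value = -18 ≠ 0.
Test x = -1: value = -120 ≠ 0.
Test x = 2: value = 0 ✓, so (x - 2) is a factor.
Synthetic division by (x - 2): bring down 1; 1(2) - 13 = -11; (-11)(2) + 50 = 28; 28(2) - 56 = 0 → quotient x^2 - 11x + 28, remainder 0.
Solve the quadratic x^2 - 11x + 28 = 0: discriminant = (-11)^2 - 4(1)(28) = 121 - 112 = 9.
sqrt(9) = 3, so x = (11 ± 3)/2: x = 7 or x = 4.
Collecting all roots found:

x = 1, x = 2, x = 4, x = 7


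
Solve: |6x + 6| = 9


An absolute value equation |expr| = 9 gives two cases:
Case 1: 6x + 6 = 9
  6x = 3, so x = 1/2
Case 2: 6x + 6 = -9
  6x = -15, so x = -5/2

x = -5/2, x = 1/2


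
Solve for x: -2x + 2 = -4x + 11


Starting with: -2x + 2 = -4x + 11
Move all x terms to left: (-2 + 4)x = 11 - 2
Simplify: 2x = 9
Divide both sides by 2: x = 9/2

x = 9/2


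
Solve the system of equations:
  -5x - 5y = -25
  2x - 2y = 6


Using Cramer's rule:
Determinant D = (-5)(-2) - (2)(-5) = 10 + 10 = 20
Dx = (-25)(-2) - (6)(-5) = 50 + 30 = 80
Dy = (-5)(6) - (2)(-25) = -30 + 50 = 20
x = Dx/D = 80/20 = 4
y = Dy/D = 20/20 = 1

x = 4, y = 1


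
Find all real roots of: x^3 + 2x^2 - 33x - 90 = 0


Let p(x) = x^3 + 2x^2 - 33x - 90. By the rational root theorem (leading coefficient 1), any rational root is an integer divisor of 90: try ±1, ±2, ... in turn.
Test x = 1: value = -120 ≠ 0.
Test x = -1: value = -56 ≠ 0.
Test x = 2: value = -140 ≠ 0.
Test x = -2: value = -24 ≠ 0.
Test x = 3: value = -144 ≠ 0.
Test x = -3: value = 0 ✓, so (x + 3) is a factor.
Synthetic division by (x + 3): bring down 1; 1(-3) + 2 = -1; (-1)(-3) - 33 = -30; (-30)(-3) - 90 = 0 → quotient x^2 - x - 30, remainder 0.
Solve the quadratic x^2 - x - 30 = 0: discriminant = (-1)^2 - 4(1)(-30) = 1 + 120 = 121.
sqrt(121) = 11, so x = (1 ± 11)/2: x = 6 or x = -5.

x = -5, x = -3, x = 6


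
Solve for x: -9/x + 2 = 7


Subtract 2 from both sides: -9/x = 5
Multiply both sides by x: -9 = 5 * x
Divide by 5: x = -9/5

x = -9/5


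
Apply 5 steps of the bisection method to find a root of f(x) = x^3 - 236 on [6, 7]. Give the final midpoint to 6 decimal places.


f(x) = x^3 - 236
f(6) = -20 < 0
f(7) = 107 > 0

Step 1: midpoint = (6.000000 + 7.000000)/2 = 6.500000
  f(6.500000) = 38.625000
  f(mid) > 0, so root is in [6.000000, 6.500000]

Step 2: midpoint = (6.000000 + 6.500000)/2 = 6.250000
  f(6.250000) = 8.140625
  f(mid) > 0, so root is in [6.000000, 6.250000]

Step 3: midpoint = (6.000000 + 6.250000)/2 = 6.125000
  f(6.125000) = -6.216797
  f(mid) < 0, so root is in [6.125000, 6.250000]

Step 4: midpoint = (6.125000 + 6.250000)/2 = 6.187500
  f(6.187500) = 0.889404
  f(mid) > 0, so root is in [6.125000, 6.187500]

Step 5: midpoint = (6.125000 + 6.187500)/2 = 6.156250
  f(6.156250) = -2.681732
  f(mid) < 0, so root is in [6.156250, 6.187500]

midpoint = 6.156250


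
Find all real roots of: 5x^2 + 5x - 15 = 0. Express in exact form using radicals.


Using the quadratic formula: x = (-b ± sqrt(b^2 - 4ac)) / (2a)
Here a = 5, b = 5, c = -15
Discriminant = b^2 - 4ac = 5^2 - 4(5)(-15) = 25 + 300 = 325
Since discriminant = 325 > 0, there are two real roots.
x = (-5 ± 5*sqrt(13)) / 10
Simplifying: x = (-1 ± sqrt(13)) / 2
Numerically: x ≈ 1.3028 or x ≈ -2.3028

x = (-1 + sqrt(13)) / 2 or x = (-1 - sqrt(13)) / 2


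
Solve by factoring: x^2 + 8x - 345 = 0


We need two numbers that multiply to -345 and add to 8.
Those numbers are -15 and 23 (since (-15) * 23 = -345 and (-15) + 23 = 8).
So x^2 + 8x - 345 = (x - 15)(x + 23) = 0
Setting each factor to zero: x = 15 or x = -23

x = -23, x = 15


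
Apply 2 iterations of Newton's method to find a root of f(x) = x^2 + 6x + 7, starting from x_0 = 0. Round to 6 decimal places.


Newton's method: x_(n+1) = x_n - f(x_n)/f'(x_n)
f(x) = x^2 + 6x + 7
f'(x) = 2x + 6

Iteration 1:
  f(0.000000) = 7.000000
  f'(0.000000) = 6.000000
  x_1 = 0.000000 - (7.000000)/(6.000000) = -1.166667

Iteration 2:
  f(-1.166667) = 1.361111
  f'(-1.166667) = 3.666667
  x_2 = -1.166667 - (1.361111)/(3.666667) = -1.537879

x_2 = -1.537879


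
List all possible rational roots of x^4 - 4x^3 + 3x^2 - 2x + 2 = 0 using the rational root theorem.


Rational root theorem: possible roots are ±p/q where:
  p divides the constant term (2): p ∈ {1, 2}
  q divides the leading coefficient (1): q ∈ {1}

All possible rational roots: -2, -1, 1, 2

-2, -1, 1, 2


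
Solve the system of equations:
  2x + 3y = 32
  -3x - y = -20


Using Cramer's rule:
Determinant D = (2)(-1) - (-3)(3) = -2 + 9 = 7
Dx = (32)(-1) - (-20)(3) = -32 + 60 = 28
Dy = (2)(-20) - (-3)(32) = -40 + 96 = 56
x = Dx/D = 28/7 = 4
y = Dy/D = 56/7 = 8

x = 4, y = 8


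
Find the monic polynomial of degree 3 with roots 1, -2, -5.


A monic polynomial with roots 1, -2, -5 is:
p(x) = (x - 1)(x + 2)(x + 5)
After multiplying by (x - 1): x - 1
After multiplying by (x + 2): x^2 + x - 2
After multiplying by (x + 5): x^3 + 6x^2 + 3x - 10

x^3 + 6x^2 + 3x - 10


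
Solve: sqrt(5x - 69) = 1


Square both sides: 5x - 69 = 1^2 = 1
5x = 1 + 69 = 70
x = 14
Check: sqrt(5*14 - 69) = sqrt(1) = 1 ✓

x = 14


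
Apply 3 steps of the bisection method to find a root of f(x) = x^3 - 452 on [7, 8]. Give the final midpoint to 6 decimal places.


f(x) = x^3 - 452
f(7) = -109 < 0
f(8) = 60 > 0

Step 1: midpoint = (7.000000 + 8.000000)/2 = 7.500000
  f(7.500000) = -30.125000
  f(mid) < 0, so root is in [7.500000, 8.000000]

Step 2: midpoint = (7.500000 + 8.000000)/2 = 7.750000
  f(7.750000) = 13.484375
  f(mid) > 0, so root is in [7.500000, 7.750000]

Step 3: midpoint = (7.500000 + 7.750000)/2 = 7.625000
  f(7.625000) = -8.677734
  f(mid) < 0, so root is in [7.625000, 7.750000]

midpoint = 7.625000


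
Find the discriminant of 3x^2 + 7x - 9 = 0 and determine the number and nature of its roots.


For ax^2 + bx + c = 0, discriminant D = b^2 - 4ac
Here a = 3, b = 7, c = -9
D = (7)^2 - 4(3)(-9) = 49 + 108 = 157

D = 157 > 0 but not a perfect square
The equation has 2 distinct real irrational roots.

Discriminant = 157, 2 distinct real irrational roots


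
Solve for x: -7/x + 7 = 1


Subtract 7 from both sides: -7/x = -6
Multiply both sides by x: -7 = -6 * x
Divide by -6: x = 7/6

x = 7/6


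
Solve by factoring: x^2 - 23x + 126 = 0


We need two numbers that multiply to 126 and add to -23.
Those numbers are -9 and -14 (since (-9) * (-14) = 126 and (-9) + (-14) = -23).
So x^2 - 23x + 126 = (x - 9)(x - 14) = 0
Setting each factor to zero: x = 9 or x = 14

x = 9, x = 14


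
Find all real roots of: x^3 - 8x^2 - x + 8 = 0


Let p(x) = x^3 - 8x^2 - x + 8. By the rational root theorem (leading coefficient 1), any rational root is an integer divisor of 8: try ±1, ±2, ... in turn.
Test x = 1: value = 0 ✓, so (x - 1) is a factor.
Synthetic division by (x - 1): bring down 1; 1(1) - 8 = -7; (-7)(1) - 1 = -8; (-8)(1) + 8 = 0 → quotient x^2 - 7x - 8, remainder 0.
Solve the quadratic x^2 - 7x - 8 = 0: discriminant = (-7)^2 - 4(1)(-8) = 49 + 32 = 81.
sqrt(81) = 9, so x = (7 ± 9)/2: x = 8 or x = -1.

x = -1, x = 1, x = 8


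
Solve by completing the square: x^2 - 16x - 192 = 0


Start: x^2 - 16x - 192 = 0
Move constant: x^2 - 16x = 192
Half of -16 is -8, squared is 64
Add 64 to both sides: x^2 - 16x + 64 = 256
(x - 8)^2 = 256
x - 8 = ±16
x = 8 + 16 = 24 or x = 8 - 16 = -8

x = -8, x = 24


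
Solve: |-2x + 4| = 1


An absolute value equation |expr| = 1 gives two cases:
Case 1: -2x + 4 = 1
  -2x = -3, so x = 3/2
Case 2: -2x + 4 = -1
  -2x = -5, so x = 5/2

x = 3/2, x = 5/2


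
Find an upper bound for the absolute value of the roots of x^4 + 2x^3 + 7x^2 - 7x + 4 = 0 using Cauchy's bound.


Cauchy's bound: all roots r satisfy |r| <= 1 + max(|a_i/a_n|) for i = 0,...,n-1
where a_n is the leading coefficient.

Coefficients: [1, 2, 7, -7, 4]
Leading coefficient a_n = 1
Ratios |a_i/a_n|: 2, 7, 7, 4
Maximum ratio: 7
Cauchy's bound: |r| <= 1 + 7 = 8

Upper bound = 8


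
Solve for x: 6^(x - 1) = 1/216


Express both sides with the same base.
1/216 = 6^(-3)
Since the bases match, equate exponents: x - 1 = -3
So x = -3 - (-1) = -2

x = -2


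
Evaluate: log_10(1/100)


We need the exponent such that 10^? = 1/100
10^(-2) = 1/10^2 = 1/100
Therefore log_10(1/100) = -2

-2


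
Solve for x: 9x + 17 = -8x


Starting with: 9x + 17 = -8x
Move all x terms to left: (9 + 8)x = 0 - 17
Simplify: 17x = -17
Divide both sides by 17: x = -1

x = -1


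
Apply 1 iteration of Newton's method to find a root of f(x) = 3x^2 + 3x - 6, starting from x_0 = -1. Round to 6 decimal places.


Newton's method: x_(n+1) = x_n - f(x_n)/f'(x_n)
f(x) = 3x^2 + 3x - 6
f'(x) = 6x + 3

Iteration 1:
  f(-1.000000) = -6.000000
  f'(-1.000000) = -3.000000
  x_1 = -1.000000 - (-6.000000)/(-3.000000) = -3.000000

x_1 = -3.000000


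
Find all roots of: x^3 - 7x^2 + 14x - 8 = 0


Let p(x) = x^3 - 7x^2 + 14x - 8. By the rational root theorem (leading coefficient 1), any rational root is an integer divisor of 8: try ±1, ±2, ... in turn.
Test x = 1: value = 0 ✓, so (x - 1) is a factor.
Synthetic division by (x - 1): bring down 1; 1(1) - 7 = -6; (-6)(1) + 14 = 8; 8(1) - 8 = 0 → quotient x^2 - 6x + 8, remainder 0.
Solve the quadratic x^2 - 6x + 8 = 0: discriminant = (-6)^2 - 4(1)(8) = 36 - 32 = 4.
sqrt(4) = 2, so x = (6 ± 2)/2: x = 4 or x = 2.
Collecting all roots found:

x = 1, x = 2, x = 4


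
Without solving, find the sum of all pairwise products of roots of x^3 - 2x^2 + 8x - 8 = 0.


By Vieta's formulas for x^3 + bx^2 + cx + d = 0:
  r1 + r2 + r3 = -b/a = 2
  r1*r2 + r1*r3 + r2*r3 = c/a = 8
  r1*r2*r3 = -d/a = 8


Sum of pairwise products = 8


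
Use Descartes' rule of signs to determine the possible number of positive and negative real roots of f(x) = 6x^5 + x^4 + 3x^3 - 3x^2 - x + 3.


Descartes' rule of signs:

For positive roots, count sign changes in f(x) = 6x^5 + x^4 + 3x^3 - 3x^2 - x + 3:
Signs of coefficients: +, +, +, -, -, +
Number of sign changes: 2
Possible positive real roots: 2, 0

For negative roots, examine f(-x) = -6x^5 + x^4 - 3x^3 - 3x^2 + x + 3:
Signs of coefficients: -, +, -, -, +, +
Number of sign changes: 3
Possible negative real roots: 3, 1

Positive roots: 2 or 0; Negative roots: 3 or 1


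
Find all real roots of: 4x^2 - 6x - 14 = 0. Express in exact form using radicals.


Using the quadratic formula: x = (-b ± sqrt(b^2 - 4ac)) / (2a)
Here a = 4, b = -6, c = -14
Discriminant = b^2 - 4ac = (-6)^2 - 4(4)(-14) = 36 + 224 = 260
Since discriminant = 260 > 0, there are two real roots.
x = (6 ± 2*sqrt(65)) / 8
Simplifying: x = (3 ± sqrt(65)) / 4
Numerically: x ≈ 2.7656 or x ≈ -1.2656

x = (3 + sqrt(65)) / 4 or x = (3 - sqrt(65)) / 4


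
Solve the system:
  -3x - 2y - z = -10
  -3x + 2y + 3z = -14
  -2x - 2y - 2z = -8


Using Cramer's rule. Expand each determinant along the first row.
D  = (-3)*[2*(-2) - 3*(-2)] - (-2)*[(-3)*(-2) - 3*(-2)] + (-1)*[(-3)*(-2) - 2*(-2)]
  = (-3)*(2) - (-2)*(12) + (-1)*(10) = 8
Dx = (-10)*[2*(-2) - 3*(-2)] - (-2)*[(-14)*(-2) - 3*(-8)] + (-1)*[(-14)*(-2) - 2*(-8)]
  = (-10)*(2) - (-2)*(52) + (-1)*(44) = 40
Dy = (-3)*[(-14)*(-2) - 3*(-8)] - (-10)*[(-3)*(-2) - 3*(-2)] + (-1)*[(-3)*(-8) - (-14)*(-2)]
  = (-3)*(52) - (-10)*(12) + (-1)*(-4) = -32
Dz = (-3)*[2*(-8) - (-14)*(-2)] - (-2)*[(-3)*(-8) - (-14)*(-2)] + (-10)*[(-3)*(-2) - 2*(-2)]
  = (-3)*(-44) - (-2)*(-4) + (-10)*(10) = 24
x = Dx/D = 40/8 = 5, y = Dy/D = -32/8 = -4, z = Dz/D = 24/8 = 3
Check eq1: (-3)(5) + (-2)(-4) + (-1)(3) = -10 = -10 ✓
Check eq2: (-3)(5) + (2)(-4) + (3)(3) = -14 = -14 ✓
Check eq3: (-2)(5) + (-2)(-4) + (-2)(3) = -8 = -8 ✓

x = 5, y = -4, z = 3


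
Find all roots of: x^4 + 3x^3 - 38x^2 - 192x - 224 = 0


Let p(x) = x^4 + 3x^3 - 38x^2 - 192x - 224. By the rational root theorem (leading coefficient 1), any rational root is an integer divisor of 224: try ±1, ±2, ... in turn.
Test x = 1: value = -450 ≠ 0.
Test x = -1: value = -72 ≠ 0.
Test x = 2: value = -720 ≠ 0.
Test x = -2: value = 0 ✓, so (x + 2) is a factor.
Synthetic division by (x + 2): bring down 1; 1(-2) + 3 = 1; 1(-2) - 38 = -40; (-40)(-2) - 192 = -112; (-112)(-2) - 224 = 0 → quotient x^3 + x^2 - 40x - 112, remainder 0.
Continue with the quotient x^3 + x^2 - 40x - 112 (candidates must divide 112; re-test x = -2 first in case it repeats).
Test x = -2: value = -36 ≠ 0.
Test x = 4: value = -192 ≠ 0.
Test x = -4: value = 0 ✓, so (x + 4) is a factor.
Synthetic division by (x + 4): bring down 1; 1(-4) + 1 = -3; (-3)(-4) - 40 = -28; (-28)(-4) - 112 = 0 → quotient x^2 - 3x - 28, remainder 0.
Solve the quadratic x^2 - 3x - 28 = 0: discriminant = (-3)^2 - 4(1)(-28) = 9 + 112 = 121.
sqrt(121) = 11, so x = (3 ± 11)/2: x = 7 or x = -4.
Collecting all roots found:

x = -4 (multiplicity 2), x = -2, x = 7


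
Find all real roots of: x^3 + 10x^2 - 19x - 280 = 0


Let p(x) = x^3 + 10x^2 - 19x - 280. By the rational root theorem (leading coefficient 1), any rational root is an integer divisor of 280: try ±1, ±2, ... in turn.
Test x = 1: value = -288 ≠ 0.
Test x = -1: value = -252 ≠ 0.
Test x = 2: value = -270 ≠ 0.
Test x = -2: value = -210 ≠ 0.
Test x = 4: value = -132 ≠ 0.
Test x = -4: value = -108 ≠ 0.
Test x = 5: value = 0 ✓, so (x - 5) is a factor.
Synthetic division by (x - 5): bring down 1; 1(5) + 10 = 15; 15(5) - 19 = 56; 56(5) - 280 = 0 → quotient x^2 + 15x + 56, remainder 0.
Solve the quadratic x^2 + 15x + 56 = 0: discriminant = 15^2 - 4(1)(56) = 225 - 224 = 1.
sqrt(1) = 1, so x = (-15 ± 1)/2: x = -7 or x = -8.

x = -8, x = -7, x = 5


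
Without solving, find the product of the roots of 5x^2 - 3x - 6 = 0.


By Vieta's formulas for ax^2 + bx + c = 0:
  Sum of roots = -b/a
  Product of roots = c/a

Here a = 5, b = -3, c = -6
Sum = -(-3)/5 = 3/5
Product = -6/5 = -6/5

Product = -6/5


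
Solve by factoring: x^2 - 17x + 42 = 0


We need two numbers that multiply to 42 and add to -17.
Those numbers are -3 and -14 (since (-3) * (-14) = 42 and (-3) + (-14) = -17).
So x^2 - 17x + 42 = (x - 3)(x - 14) = 0
Setting each factor to zero: x = 3 or x = 14

x = 3, x = 14


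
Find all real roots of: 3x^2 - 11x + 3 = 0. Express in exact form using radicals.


Using the quadratic formula: x = (-b ± sqrt(b^2 - 4ac)) / (2a)
Here a = 3, b = -11, c = 3
Discriminant = b^2 - 4ac = (-11)^2 - 4(3)(3) = 121 - 36 = 85
Since discriminant = 85 > 0, there are two real roots.
x = (11 ± sqrt(85)) / 6
Numerically: x ≈ 3.3699 or x ≈ 0.2967

x = (11 + sqrt(85)) / 6 or x = (11 - sqrt(85)) / 6


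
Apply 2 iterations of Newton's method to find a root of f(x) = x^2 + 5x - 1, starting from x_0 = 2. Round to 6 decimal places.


Newton's method: x_(n+1) = x_n - f(x_n)/f'(x_n)
f(x) = x^2 + 5x - 1
f'(x) = 2x + 5

Iteration 1:
  f(2.000000) = 13.000000
  f'(2.000000) = 9.000000
  x_1 = 2.000000 - (13.000000)/(9.000000) = 0.555556

Iteration 2:
  f(0.555556) = 2.086420
  f'(0.555556) = 6.111111
  x_2 = 0.555556 - (2.086420)/(6.111111) = 0.214141

x_2 = 0.214141
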